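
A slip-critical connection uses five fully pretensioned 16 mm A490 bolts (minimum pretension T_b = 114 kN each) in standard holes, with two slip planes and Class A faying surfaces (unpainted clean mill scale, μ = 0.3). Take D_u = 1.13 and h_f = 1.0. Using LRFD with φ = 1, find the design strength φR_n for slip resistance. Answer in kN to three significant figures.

R_n = μ · D_u · h_f · T_b · n_s · n_b = 0.3 × 1.13 × 1.0 × 114 × 2 × 5 = 386.5 kN.
Design strength φR_n = 1 × 386.5 = 386 kN.

386 kN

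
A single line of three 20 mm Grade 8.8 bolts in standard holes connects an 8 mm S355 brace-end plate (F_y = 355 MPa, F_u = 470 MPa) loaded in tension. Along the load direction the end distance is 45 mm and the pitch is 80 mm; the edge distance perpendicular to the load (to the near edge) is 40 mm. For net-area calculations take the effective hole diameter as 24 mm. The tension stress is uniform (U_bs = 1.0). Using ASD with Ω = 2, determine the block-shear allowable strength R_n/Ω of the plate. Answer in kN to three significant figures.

216 kN

Shear plane L_v = 45 + 2·80 = 205 mm; A_gv = 205 × 8 = 1640 mm².
A_nv = (205 − 2.5·24) × 8 = 1160 mm².
A_nt = (40 − 0.5·24) × 8 = 224 mm².
0.6 F_u A_nv = 327.1 kN; 0.6 F_y A_gv = 349.3 kN → shear rupture governs the shear term.
R_n = 327.1 + 1.0 × 470 × 224 / 1000 = 432.4 kN.
Allowable strength R_n/Ω = 432.4 / 2 = 216 kN.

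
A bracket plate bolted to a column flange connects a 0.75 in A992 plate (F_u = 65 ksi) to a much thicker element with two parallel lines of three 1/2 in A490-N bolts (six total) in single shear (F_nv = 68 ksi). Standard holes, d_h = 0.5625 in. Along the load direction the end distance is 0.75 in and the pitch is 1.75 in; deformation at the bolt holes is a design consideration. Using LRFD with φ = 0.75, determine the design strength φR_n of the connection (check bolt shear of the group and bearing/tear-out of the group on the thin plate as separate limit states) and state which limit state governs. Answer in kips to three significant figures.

60.1 kips (bolt shear governs)

Bolt shear: A_b = π·0.5²/4 = 0.1963 in²; R_n = 68 × 0.1963 × 6 × 1 = 80.11 kips → 0.75 × 80.11 = 60.1 kips.
Bearing (1.2 l_c t F_u ≤ 2.4 d t F_u): upper limit = 2.4·0.5·0.75·65 = 58.5 kips.
  Edge l_c = 0.75 − 0.5625/2 = 0.4688 → r_n = 27.42 kips; interior l_c = 1.75 − 0.5625 = 1.188 → r_n = 58.5 kips.
  R_n,bearing = 2·27.42 + 4·58.5 = 288.8 kips → 0.75 × 288.8 = 217 kips.
Bolt shear governs: 60.1 kips.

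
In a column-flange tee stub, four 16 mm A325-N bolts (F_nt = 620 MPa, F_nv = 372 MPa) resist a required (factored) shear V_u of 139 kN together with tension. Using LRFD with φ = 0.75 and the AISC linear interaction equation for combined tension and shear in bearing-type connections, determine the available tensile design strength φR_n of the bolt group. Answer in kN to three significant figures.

255 kN

A_b = π·16²/4 = 201.1 mm²; f_rv = 139 × 1000 / (4 × 201.1) = 172.8 MPa.
F'_nt = 1.3 F_nt − (F_nt / φF_nv) f_rv = 1.3·620 − (620/(0.75·372))·172.8 = 421.9 MPa, capped at F_nt → F'_nt = 421.9 MPa.
R_n = F'_nt · A_b · n = 421.9 × 201.1 × 4 / 1000 = 339.3 kN.
Design strength φR_n = 0.75 × 339.3 = 255 kN.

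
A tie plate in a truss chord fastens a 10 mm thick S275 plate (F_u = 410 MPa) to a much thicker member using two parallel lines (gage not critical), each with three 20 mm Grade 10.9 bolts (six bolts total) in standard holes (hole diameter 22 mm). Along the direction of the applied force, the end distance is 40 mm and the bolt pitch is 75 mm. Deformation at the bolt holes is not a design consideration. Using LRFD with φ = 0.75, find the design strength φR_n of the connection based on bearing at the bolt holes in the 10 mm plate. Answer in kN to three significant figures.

Per bolt r_n = 1.5 l_c t F_u ≤ 3.0 d t F_u; upper limit = 3.0 × 20 × 10 × 410 / 1000 = 246 kN.
Edge bolt: l_c = 40 − 22/2 = 29 mm → 1.5 × 29 × 10 × 410 / 1000 = 178.3 → r_n = 178.3 kN.
Interior bolts: l_c = 75 − 22 = 53 mm → 1.5 × 53 × 10 × 410 / 1000 = 325.9 → r_n = 246 kN.
R_n = 2 × 178.3 + 4 × 246 = 1341 kN.
Design strength φR_n = 0.75 × 1341 = 1010 kN.

1010 kN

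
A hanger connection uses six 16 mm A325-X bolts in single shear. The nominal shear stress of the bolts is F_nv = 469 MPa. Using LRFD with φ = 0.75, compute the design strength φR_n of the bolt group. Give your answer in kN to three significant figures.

424 kN

A_b = π × 16² / 4 = 201.1 mm².
R_n = F_nv · A_b · n · n_s = 469 × 201.1 × 6 × 1 / 1000 = 565.8 kN.
Design strength φR_n = 0.75 × 565.8 = 424 kN.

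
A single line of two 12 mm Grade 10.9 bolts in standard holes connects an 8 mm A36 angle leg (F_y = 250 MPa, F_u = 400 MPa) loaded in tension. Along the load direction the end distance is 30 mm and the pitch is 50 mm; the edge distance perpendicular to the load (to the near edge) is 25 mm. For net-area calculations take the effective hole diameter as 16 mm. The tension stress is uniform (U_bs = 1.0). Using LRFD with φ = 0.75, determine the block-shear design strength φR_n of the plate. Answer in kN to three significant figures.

113 kN

Shear plane L_v = 30 + 1·50 = 80 mm; A_gv = 80 × 8 = 640 mm².
A_nv = (80 − 1.5·16) × 8 = 448 mm².
A_nt = (25 − 0.5·16) × 8 = 136 mm².
0.6 F_u A_nv = 107.5 kN; 0.6 F_y A_gv = 96 kN → shear yielding governs the shear term.
R_n = 96 + 1.0 × 400 × 136 / 1000 = 150.4 kN.
Design strength φR_n = 0.75 × 150.4 = 113 kN.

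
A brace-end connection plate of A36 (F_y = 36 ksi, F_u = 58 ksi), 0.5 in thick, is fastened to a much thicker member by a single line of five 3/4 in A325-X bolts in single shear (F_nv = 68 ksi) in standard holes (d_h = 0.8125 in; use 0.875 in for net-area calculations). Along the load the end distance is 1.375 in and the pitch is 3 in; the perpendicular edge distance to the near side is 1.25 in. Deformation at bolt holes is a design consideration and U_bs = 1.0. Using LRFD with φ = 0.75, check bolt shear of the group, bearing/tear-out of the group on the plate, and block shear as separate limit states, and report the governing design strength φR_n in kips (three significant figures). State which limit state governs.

Bolt shear: A_b = π·0.75²/4 = 0.4418 in²; R_n = 68 × 0.4418 × 5 × 1 = 150.2 kips → 0.75 × 150.2 = 113 kips.
Bearing: edge l_c = 0.9688, r_n = 33.71 kips; interior l_c = 2.188, r_n = 52.2 kips; R_n = 33.71 + 4·52.2 = 242.5 kips → 182 kips.
Block shear: A_gv = 6.688, A_nv = 4.719, A_nt = 0.4062 in²; R_n = min(0.6F_uA_nv, 0.6F_yA_gv) + U_bs·F_u·A_nt = 168 kips → 126 kips.
Bolt shear governs: 113 kips.

113 kips (bolt shear governs)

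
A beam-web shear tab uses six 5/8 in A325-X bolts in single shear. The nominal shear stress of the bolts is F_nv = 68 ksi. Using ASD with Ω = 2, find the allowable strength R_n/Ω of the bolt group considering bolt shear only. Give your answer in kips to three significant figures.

A_b = π × 0.625² / 4 = 0.3068 in².
R_n = F_nv · A_b · n · n_s = 68 × 0.3068 × 6 × 1 = 125.2 kips.
Allowable strength R_n/Ω = 125.2 / 2 = 62.6 kips.

62.6 kips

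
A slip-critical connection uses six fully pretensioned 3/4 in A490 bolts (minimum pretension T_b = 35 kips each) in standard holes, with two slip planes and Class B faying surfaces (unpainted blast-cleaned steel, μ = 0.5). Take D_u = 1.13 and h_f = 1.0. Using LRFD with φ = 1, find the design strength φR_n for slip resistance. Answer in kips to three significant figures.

R_n = μ · D_u · h_f · T_b · n_s · n_b = 0.5 × 1.13 × 1.0 × 35 × 2 × 6 = 237.3 kips.
Design strength φR_n = 1 × 237.3 = 237 kips.

237 kips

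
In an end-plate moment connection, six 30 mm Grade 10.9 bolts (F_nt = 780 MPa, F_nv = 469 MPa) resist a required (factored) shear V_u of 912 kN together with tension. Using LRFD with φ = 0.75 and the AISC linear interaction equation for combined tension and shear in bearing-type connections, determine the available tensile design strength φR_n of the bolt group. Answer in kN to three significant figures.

1710 kN

A_b = π·30²/4 = 706.9 mm²; f_rv = 912 × 1000 / (6 × 706.9) = 215 MPa.
F'_nt = 1.3 F_nt − (F_nt / φF_nv) f_rv = 1.3·780 − (780/(0.75·469))·215 = 537.2 MPa, capped at F_nt → F'_nt = 537.2 MPa.
R_n = F'_nt · A_b · n = 537.2 × 706.9 × 6 / 1000 = 2278 kN.
Design strength φR_n = 0.75 × 2278 = 1710 kN.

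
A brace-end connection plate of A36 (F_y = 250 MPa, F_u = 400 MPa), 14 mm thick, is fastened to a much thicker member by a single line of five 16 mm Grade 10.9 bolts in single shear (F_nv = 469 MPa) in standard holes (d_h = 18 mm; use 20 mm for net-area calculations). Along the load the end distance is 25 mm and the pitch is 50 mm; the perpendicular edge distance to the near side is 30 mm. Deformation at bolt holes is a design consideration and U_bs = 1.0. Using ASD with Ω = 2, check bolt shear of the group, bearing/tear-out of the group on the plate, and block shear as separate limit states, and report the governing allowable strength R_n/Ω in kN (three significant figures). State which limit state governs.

236 kN (bolt shear governs)

Bolt shear: A_b = π·16²/4 = 201.1 mm²; R_n = 469 × 201.1 × 5 × 1 / 1000 = 471.5 kN → 471.5 / 2 = 236 kN.
Bearing: edge l_c = 16, r_n = 107.5 kN; interior l_c = 32, r_n = 215 kN; R_n = 107.5 + 4·215 = 967.7 kN → 484 kN.
Block shear: A_gv = 3150, A_nv = 1890, A_nt = 280 mm²; R_n = min(0.6F_uA_nv, 0.6F_yA_gv) + U_bs·F_u·A_nt = 565.6 kN → 283 kN.
Bolt shear governs: 236 kN.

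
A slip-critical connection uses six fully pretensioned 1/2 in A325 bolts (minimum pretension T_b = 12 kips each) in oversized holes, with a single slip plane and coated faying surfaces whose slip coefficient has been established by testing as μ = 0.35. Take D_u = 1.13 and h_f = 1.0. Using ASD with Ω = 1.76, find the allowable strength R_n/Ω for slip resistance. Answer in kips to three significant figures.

R_n = μ · D_u · h_f · T_b · n_s · n_b = 0.35 × 1.13 × 1.0 × 12 × 1 × 6 = 28.48 kips.
Allowable strength R_n/Ω = 28.48 / 1.76 = 16.2 kips.

16.2 kips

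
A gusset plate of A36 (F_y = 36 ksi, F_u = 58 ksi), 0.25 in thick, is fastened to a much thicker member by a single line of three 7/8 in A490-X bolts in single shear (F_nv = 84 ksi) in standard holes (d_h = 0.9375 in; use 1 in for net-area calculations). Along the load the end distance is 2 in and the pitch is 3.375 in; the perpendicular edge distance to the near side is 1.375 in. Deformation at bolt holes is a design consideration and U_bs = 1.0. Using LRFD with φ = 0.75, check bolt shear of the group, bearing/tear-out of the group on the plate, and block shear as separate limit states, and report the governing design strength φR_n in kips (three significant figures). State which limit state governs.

Bolt shear: A_b = π·0.875²/4 = 0.6013 in²; R_n = 84 × 0.6013 × 3 × 1 = 151.5 kips → 0.75 × 151.5 = 114 kips.
Bearing: edge l_c = 1.531, r_n = 26.64 kips; interior l_c = 2.438, r_n = 30.45 kips; R_n = 26.64 + 2·30.45 = 87.54 kips → 65.7 kips.
Block shear: A_gv = 2.188, A_nv = 1.562, A_nt = 0.2188 in²; R_n = min(0.6F_uA_nv, 0.6F_yA_gv) + U_bs·F_u·A_nt = 59.94 kips → 45 kips.
Block shear governs: 45 kips.

45 kips (block shear governs)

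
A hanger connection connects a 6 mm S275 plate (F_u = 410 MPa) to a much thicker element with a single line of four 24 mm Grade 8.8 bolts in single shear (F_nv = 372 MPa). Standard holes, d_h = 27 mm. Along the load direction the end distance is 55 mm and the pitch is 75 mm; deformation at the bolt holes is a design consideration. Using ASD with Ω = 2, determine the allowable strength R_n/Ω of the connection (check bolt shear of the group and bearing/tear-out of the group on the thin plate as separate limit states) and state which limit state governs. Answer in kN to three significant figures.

274 kN (bearing governs)

Bolt shear: A_b = π·24²/4 = 452.4 mm²; R_n = 372 × 452.4 × 4 × 1 / 1000 = 673.2 kN → 673.2 / 2 = 337 kN.
Bearing (1.2 l_c t F_u ≤ 2.4 d t F_u): upper limit = 2.4·24·6·410 / 1000 = 141.7 kN.
  Edge l_c = 55 − 27/2 = 41.5 → r_n = 122.5 kN; interior l_c = 75 − 27 = 48 → r_n = 141.7 kN.
  R_n,bearing = 1·122.5 + 3·141.7 = 547.6 kN → 547.6 / 2 = 274 kN.
Bearing governs: 274 kN.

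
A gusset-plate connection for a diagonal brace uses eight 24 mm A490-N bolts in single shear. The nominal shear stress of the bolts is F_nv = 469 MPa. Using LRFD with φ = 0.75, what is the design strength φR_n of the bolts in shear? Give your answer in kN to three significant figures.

1270 kN

A_b = π × 24² / 4 = 452.4 mm².
R_n = F_nv · A_b · n · n_s = 469 × 452.4 × 8 × 1 / 1000 = 1697 kN.
Design strength φR_n = 0.75 × 1697 = 1270 kN.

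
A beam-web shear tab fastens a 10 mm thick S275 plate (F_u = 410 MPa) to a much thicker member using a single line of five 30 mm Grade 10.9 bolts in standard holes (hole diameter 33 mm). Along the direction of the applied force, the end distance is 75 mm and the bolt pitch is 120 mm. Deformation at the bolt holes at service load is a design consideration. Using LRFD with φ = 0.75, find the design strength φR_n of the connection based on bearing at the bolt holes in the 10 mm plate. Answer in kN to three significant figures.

Per bolt r_n = 1.2 l_c t F_u ≤ 2.4 d t F_u; upper limit = 2.4 × 30 × 10 × 410 / 1000 = 295.2 kN.
Edge bolt: l_c = 75 − 33/2 = 58.5 mm → 1.2 × 58.5 × 10 × 410 / 1000 = 287.8 → r_n = 287.8 kN.
Interior bolts: l_c = 120 − 33 = 87 mm → 1.2 × 87 × 10 × 410 / 1000 = 428 → r_n = 295.2 kN.
R_n = 1 × 287.8 + 4 × 295.2 = 1469 kN.
Design strength φR_n = 0.75 × 1469 = 1100 kN.

1100 kN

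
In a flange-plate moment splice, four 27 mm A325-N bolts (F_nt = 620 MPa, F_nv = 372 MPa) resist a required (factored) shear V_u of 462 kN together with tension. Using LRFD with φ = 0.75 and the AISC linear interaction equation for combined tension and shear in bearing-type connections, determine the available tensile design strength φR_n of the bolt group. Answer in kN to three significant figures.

614 kN

A_b = π·27²/4 = 572.6 mm²; f_rv = 462 × 1000 / (4 × 572.6) = 201.7 MPa.
F'_nt = 1.3 F_nt − (F_nt / φF_nv) f_rv = 1.3·620 − (620/(0.75·372))·201.7 = 357.7 MPa, capped at F_nt → F'_nt = 357.7 MPa.
R_n = F'_nt · A_b · n = 357.7 × 572.6 × 4 / 1000 = 819.3 kN.
Design strength φR_n = 0.75 × 819.3 = 614 kN.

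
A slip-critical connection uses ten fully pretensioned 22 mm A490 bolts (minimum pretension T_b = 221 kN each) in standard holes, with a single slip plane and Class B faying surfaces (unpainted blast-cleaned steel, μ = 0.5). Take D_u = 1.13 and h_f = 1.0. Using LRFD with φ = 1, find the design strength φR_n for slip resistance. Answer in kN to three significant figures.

R_n = μ · D_u · h_f · T_b · n_s · n_b = 0.5 × 1.13 × 1.0 × 221 × 1 × 10 = 1249 kN.
Design strength φR_n = 1 × 1249 = 1250 kN.

1250 kN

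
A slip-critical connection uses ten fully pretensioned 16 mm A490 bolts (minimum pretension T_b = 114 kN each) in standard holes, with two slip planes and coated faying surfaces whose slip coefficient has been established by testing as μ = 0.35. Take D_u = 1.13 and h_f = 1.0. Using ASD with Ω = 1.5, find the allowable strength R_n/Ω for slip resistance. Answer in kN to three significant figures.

601 kN

R_n = μ · D_u · h_f · T_b · n_s · n_b = 0.35 × 1.13 × 1.0 × 114 × 2 × 10 = 901.7 kN.
Allowable strength R_n/Ω = 901.7 / 1.5 = 601 kN.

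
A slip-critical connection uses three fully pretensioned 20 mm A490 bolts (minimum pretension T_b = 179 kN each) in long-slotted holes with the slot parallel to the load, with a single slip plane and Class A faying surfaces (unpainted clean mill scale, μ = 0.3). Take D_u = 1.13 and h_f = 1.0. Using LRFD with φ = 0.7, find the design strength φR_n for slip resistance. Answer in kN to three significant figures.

127 kN

R_n = μ · D_u · h_f · T_b · n_s · n_b = 0.3 × 1.13 × 1.0 × 179 × 1 × 3 = 182 kN.
Design strength φR_n = 0.7 × 182 = 127 kN.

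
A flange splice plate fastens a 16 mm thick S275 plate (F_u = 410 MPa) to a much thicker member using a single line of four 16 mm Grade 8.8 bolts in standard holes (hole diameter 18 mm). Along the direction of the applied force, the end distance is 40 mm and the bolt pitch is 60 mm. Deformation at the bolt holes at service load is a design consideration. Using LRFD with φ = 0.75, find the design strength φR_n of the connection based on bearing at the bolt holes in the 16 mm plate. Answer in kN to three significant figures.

Per bolt r_n = 1.2 l_c t F_u ≤ 2.4 d t F_u; upper limit = 2.4 × 16 × 16 × 410 / 1000 = 251.9 kN.
Edge bolt: l_c = 40 − 18/2 = 31 mm → 1.2 × 31 × 16 × 410 / 1000 = 244 → r_n = 244 kN.
Interior bolts: l_c = 60 − 18 = 42 mm → 1.2 × 42 × 16 × 410 / 1000 = 330.6 → r_n = 251.9 kN.
R_n = 1 × 244 + 3 × 251.9 = 999.7 kN.
Design strength φR_n = 0.75 × 999.7 = 750 kN.

750 kN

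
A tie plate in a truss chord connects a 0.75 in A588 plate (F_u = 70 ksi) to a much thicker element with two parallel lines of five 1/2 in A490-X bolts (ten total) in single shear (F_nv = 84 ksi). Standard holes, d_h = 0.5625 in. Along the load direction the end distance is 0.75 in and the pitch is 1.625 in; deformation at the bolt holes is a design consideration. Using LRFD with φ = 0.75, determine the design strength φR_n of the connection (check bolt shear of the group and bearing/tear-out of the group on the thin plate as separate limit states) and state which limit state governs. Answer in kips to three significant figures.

124 kips (bolt shear governs)

Bolt shear: A_b = π·0.5²/4 = 0.1963 in²; R_n = 84 × 0.1963 × 10 × 1 = 164.9 kips → 0.75 × 164.9 = 124 kips.
Bearing (1.2 l_c t F_u ≤ 2.4 d t F_u): upper limit = 2.4·0.5·0.75·70 = 63 kips.
  Edge l_c = 0.75 − 0.5625/2 = 0.4688 → r_n = 29.53 kips; interior l_c = 1.625 − 0.5625 = 1.062 → r_n = 63 kips.
  R_n,bearing = 2·29.53 + 8·63 = 563.1 kips → 0.75 × 563.1 = 422 kips.
Bolt shear governs: 124 kips.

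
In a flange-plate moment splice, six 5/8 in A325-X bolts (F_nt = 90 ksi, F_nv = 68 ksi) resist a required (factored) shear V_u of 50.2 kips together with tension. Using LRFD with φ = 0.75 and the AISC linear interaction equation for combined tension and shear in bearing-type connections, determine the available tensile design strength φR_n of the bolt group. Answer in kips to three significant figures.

95.1 kips

A_b = π·0.625²/4 = 0.3068 in²; f_rv = 50.2 / (6 × 0.3068) = 27.27 ksi.
F'_nt = 1.3 F_nt − (F_nt / φF_nv) f_rv = 1.3·90 − (90/(0.75·68))·27.27 = 68.87 ksi, capped at F_nt → F'_nt = 68.87 ksi.
R_n = F'_nt · A_b · n = 68.87 × 0.3068 × 6 = 126.8 kips.
Design strength φR_n = 0.75 × 126.8 = 95.1 kips.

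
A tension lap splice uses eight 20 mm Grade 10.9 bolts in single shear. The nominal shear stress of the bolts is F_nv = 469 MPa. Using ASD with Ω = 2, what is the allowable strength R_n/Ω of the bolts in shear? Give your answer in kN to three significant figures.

A_b = π × 20² / 4 = 314.2 mm².
R_n = F_nv · A_b · n · n_s = 469 × 314.2 × 8 × 1 / 1000 = 1179 kN.
Allowable strength R_n/Ω = 1179 / 2 = 589 kN.

589 kN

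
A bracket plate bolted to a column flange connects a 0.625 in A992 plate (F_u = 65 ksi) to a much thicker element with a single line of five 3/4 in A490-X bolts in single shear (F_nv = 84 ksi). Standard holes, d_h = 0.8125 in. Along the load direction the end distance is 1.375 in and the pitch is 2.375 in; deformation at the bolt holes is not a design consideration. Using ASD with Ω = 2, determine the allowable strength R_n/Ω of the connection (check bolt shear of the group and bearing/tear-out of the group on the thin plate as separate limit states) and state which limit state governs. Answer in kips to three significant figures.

92.8 kips (bolt shear governs)

Bolt shear: A_b = π·0.75²/4 = 0.4418 in²; R_n = 84 × 0.4418 × 5 × 1 = 185.6 kips → 185.6 / 2 = 92.8 kips.
Bearing (1.5 l_c t F_u ≤ 3.0 d t F_u): upper limit = 3.0·0.75·0.625·65 = 91.41 kips.
  Edge l_c = 1.375 − 0.8125/2 = 0.9688 → r_n = 59.03 kips; interior l_c = 2.375 − 0.8125 = 1.562 → r_n = 91.41 kips.
  R_n,bearing = 1·59.03 + 4·91.41 = 424.7 kips → 424.7 / 2 = 212 kips.
Bolt shear governs: 92.8 kips.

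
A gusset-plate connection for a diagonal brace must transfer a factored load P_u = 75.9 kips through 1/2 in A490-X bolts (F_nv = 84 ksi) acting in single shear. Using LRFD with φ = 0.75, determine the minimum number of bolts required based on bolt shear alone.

7 bolts

A_b = π·0.5²/4 = 0.1963 in².
Per-bolt design strength φR_n = 0.75 × 84 × 0.1963 × 1 = 12.37 kips.
n ≥ 75.9 / 12.37 = 6.136 → use 7 bolts.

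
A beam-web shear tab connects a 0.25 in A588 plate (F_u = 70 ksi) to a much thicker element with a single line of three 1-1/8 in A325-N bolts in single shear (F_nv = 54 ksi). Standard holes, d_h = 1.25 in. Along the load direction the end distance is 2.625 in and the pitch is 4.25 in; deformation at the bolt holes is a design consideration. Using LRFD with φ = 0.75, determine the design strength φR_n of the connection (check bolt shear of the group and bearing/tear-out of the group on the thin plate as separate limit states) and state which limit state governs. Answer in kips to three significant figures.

102 kips (bearing governs)

Bolt shear: A_b = π·1.125²/4 = 0.994 in²; R_n = 54 × 0.994 × 3 × 1 = 161 kips → 0.75 × 161 = 121 kips.
Bearing (1.2 l_c t F_u ≤ 2.4 d t F_u): upper limit = 2.4·1.125·0.25·70 = 47.25 kips.
  Edge l_c = 2.625 − 1.25/2 = 2 → r_n = 42 kips; interior l_c = 4.25 − 1.25 = 3 → r_n = 47.25 kips.
  R_n,bearing = 1·42 + 2·47.25 = 136.5 kips → 0.75 × 136.5 = 102 kips.
Bearing governs: 102 kips.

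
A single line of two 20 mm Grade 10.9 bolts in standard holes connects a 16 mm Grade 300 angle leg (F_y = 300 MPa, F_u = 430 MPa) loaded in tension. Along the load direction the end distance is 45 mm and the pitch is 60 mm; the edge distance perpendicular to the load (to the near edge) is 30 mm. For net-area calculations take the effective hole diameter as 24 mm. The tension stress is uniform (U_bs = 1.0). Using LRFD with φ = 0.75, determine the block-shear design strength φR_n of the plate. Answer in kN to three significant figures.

Shear plane L_v = 45 + 1·60 = 105 mm; A_gv = 105 × 16 = 1680 mm².
A_nv = (105 − 1.5·24) × 16 = 1104 mm².
A_nt = (30 − 0.5·24) × 16 = 288 mm².
0.6 F_u A_nv = 284.8 kN; 0.6 F_y A_gv = 302.4 kN → shear rupture governs the shear term.
R_n = 284.8 + 1.0 × 430 × 288 / 1000 = 408.7 kN.
Design strength φR_n = 0.75 × 408.7 = 307 kN.

307 kN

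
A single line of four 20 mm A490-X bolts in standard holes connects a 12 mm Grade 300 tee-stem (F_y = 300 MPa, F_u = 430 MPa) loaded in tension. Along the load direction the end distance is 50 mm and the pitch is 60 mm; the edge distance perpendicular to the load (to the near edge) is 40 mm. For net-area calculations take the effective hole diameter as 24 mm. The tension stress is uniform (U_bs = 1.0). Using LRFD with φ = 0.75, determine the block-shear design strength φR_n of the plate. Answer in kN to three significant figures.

Shear plane L_v = 50 + 3·60 = 230 mm; A_gv = 230 × 12 = 2760 mm².
A_nv = (230 − 3.5·24) × 12 = 1752 mm².
A_nt = (40 − 0.5·24) × 12 = 336 mm².
0.6 F_u A_nv = 452 kN; 0.6 F_y A_gv = 496.8 kN → shear rupture governs the shear term.
R_n = 452 + 1.0 × 430 × 336 / 1000 = 596.5 kN.
Design strength φR_n = 0.75 × 596.5 = 447 kN.

447 kN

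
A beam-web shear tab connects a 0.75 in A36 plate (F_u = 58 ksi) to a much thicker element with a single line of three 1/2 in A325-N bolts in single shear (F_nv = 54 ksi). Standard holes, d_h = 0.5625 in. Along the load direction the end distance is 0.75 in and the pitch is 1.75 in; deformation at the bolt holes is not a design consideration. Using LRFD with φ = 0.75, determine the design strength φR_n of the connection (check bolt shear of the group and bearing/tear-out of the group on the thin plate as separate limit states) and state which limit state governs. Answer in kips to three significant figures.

Bolt shear: A_b = π·0.5²/4 = 0.1963 in²; R_n = 54 × 0.1963 × 3 × 1 = 31.81 kips → 0.75 × 31.81 = 23.9 kips.
Bearing (1.5 l_c t F_u ≤ 3.0 d t F_u): upper limit = 3.0·0.5·0.75·58 = 65.25 kips.
  Edge l_c = 0.75 − 0.5625/2 = 0.4688 → r_n = 30.59 kips; interior l_c = 1.75 − 0.5625 = 1.188 → r_n = 65.25 kips.
  R_n,bearing = 1·30.59 + 2·65.25 = 161.1 kips → 0.75 × 161.1 = 121 kips.
Bolt shear governs: 23.9 kips.

23.9 kips (bolt shear governs)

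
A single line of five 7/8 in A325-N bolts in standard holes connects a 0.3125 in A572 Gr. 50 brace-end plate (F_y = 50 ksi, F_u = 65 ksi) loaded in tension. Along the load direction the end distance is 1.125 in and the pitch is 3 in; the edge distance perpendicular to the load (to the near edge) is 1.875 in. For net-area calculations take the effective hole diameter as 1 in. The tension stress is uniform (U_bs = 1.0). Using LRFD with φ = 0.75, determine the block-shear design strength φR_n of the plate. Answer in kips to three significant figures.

Shear plane L_v = 1.125 + 4·3 = 13.12 in; A_gv = 13.12 × 0.3125 = 4.102 in².
A_nv = (13.12 − 4.5·1) × 0.3125 = 2.695 in².
A_nt = (1.875 − 0.5·1) × 0.3125 = 0.4297 in².
0.6 F_u A_nv = 105.1 kips; 0.6 F_y A_gv = 123 kips → shear rupture governs the shear term.
R_n = 105.1 + 1.0 × 65 × 0.4297 = 133 kips.
Design strength φR_n = 0.75 × 133 = 99.8 kips.

99.8 kips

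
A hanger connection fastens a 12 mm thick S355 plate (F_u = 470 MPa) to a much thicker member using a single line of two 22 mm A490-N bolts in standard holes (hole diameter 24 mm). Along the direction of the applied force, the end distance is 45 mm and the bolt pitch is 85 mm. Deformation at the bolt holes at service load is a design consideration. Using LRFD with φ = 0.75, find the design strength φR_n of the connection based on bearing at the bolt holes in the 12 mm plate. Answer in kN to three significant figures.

391 kN

Per bolt r_n = 1.2 l_c t F_u ≤ 2.4 d t F_u; upper limit = 2.4 × 22 × 12 × 470 / 1000 = 297.8 kN.
Edge bolt: l_c = 45 − 24/2 = 33 mm → 1.2 × 33 × 12 × 470 / 1000 = 223.3 → r_n = 223.3 kN.
Interior bolts: l_c = 85 − 24 = 61 mm → 1.2 × 61 × 12 × 470 / 1000 = 412.8 → r_n = 297.8 kN.
R_n = 1 × 223.3 + 1 × 297.8 = 521.1 kN.
Design strength φR_n = 0.75 × 521.1 = 391 kN.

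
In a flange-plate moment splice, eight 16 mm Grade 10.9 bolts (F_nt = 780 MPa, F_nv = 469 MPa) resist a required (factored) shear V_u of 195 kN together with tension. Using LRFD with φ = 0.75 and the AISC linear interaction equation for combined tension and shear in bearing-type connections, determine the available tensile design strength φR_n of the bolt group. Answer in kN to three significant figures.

899 kN

A_b = π·16²/4 = 201.1 mm²; f_rv = 195 × 1000 / (8 × 201.1) = 121.2 MPa.
F'_nt = 1.3 F_nt − (F_nt / φF_nv) f_rv = 1.3·780 − (780/(0.75·469))·121.2 = 745.2 MPa, capped at F_nt → F'_nt = 745.2 MPa.
R_n = F'_nt · A_b · n = 745.2 × 201.1 × 8 / 1000 = 1199 kN.
Design strength φR_n = 0.75 × 1199 = 899 kN.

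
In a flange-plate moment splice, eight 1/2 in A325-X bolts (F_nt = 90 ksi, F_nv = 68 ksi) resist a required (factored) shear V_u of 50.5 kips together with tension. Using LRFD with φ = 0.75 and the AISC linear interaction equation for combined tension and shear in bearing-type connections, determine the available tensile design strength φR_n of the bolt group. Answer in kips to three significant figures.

A_b = π·0.5²/4 = 0.1963 in²; f_rv = 50.5 / (8 × 0.1963) = 32.15 ksi.
F'_nt = 1.3 F_nt − (F_nt / φF_nv) f_rv = 1.3·90 − (90/(0.75·68))·32.15 = 60.27 ksi, capped at F_nt → F'_nt = 60.27 ksi.
R_n = F'_nt · A_b · n = 60.27 × 0.1963 × 8 = 94.67 kips.
Design strength φR_n = 0.75 × 94.67 = 71 kips.

71 kips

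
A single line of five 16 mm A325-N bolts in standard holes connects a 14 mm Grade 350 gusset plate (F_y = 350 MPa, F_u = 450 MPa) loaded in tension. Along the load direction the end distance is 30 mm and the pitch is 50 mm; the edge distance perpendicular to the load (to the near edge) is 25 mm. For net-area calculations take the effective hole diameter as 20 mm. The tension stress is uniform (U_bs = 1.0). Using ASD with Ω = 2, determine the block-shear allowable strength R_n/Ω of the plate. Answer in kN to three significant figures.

312 kN

Shear plane L_v = 30 + 4·50 = 230 mm; A_gv = 230 × 14 = 3220 mm².
A_nv = (230 − 4.5·20) × 14 = 1960 mm².
A_nt = (25 − 0.5·20) × 14 = 210 mm².
0.6 F_u A_nv = 529.2 kN; 0.6 F_y A_gv = 676.2 kN → shear rupture governs the shear term.
R_n = 529.2 + 1.0 × 450 × 210 / 1000 = 623.7 kN.
Allowable strength R_n/Ω = 623.7 / 2 = 312 kN.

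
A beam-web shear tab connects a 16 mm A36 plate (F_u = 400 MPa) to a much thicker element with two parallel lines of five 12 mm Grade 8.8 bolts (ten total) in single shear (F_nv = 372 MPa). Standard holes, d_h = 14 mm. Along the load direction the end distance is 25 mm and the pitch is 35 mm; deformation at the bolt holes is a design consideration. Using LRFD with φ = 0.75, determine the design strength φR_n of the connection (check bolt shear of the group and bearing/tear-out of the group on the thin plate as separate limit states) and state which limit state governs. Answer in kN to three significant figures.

316 kN (bolt shear governs)

Bolt shear: A_b = π·12²/4 = 113.1 mm²; R_n = 372 × 113.1 × 10 × 1 / 1000 = 420.7 kN → 0.75 × 420.7 = 316 kN.
Bearing (1.2 l_c t F_u ≤ 2.4 d t F_u): upper limit = 2.4·12·16·400 / 1000 = 184.3 kN.
  Edge l_c = 25 − 14/2 = 18 → r_n = 138.2 kN; interior l_c = 35 − 14 = 21 → r_n = 161.3 kN.
  R_n,bearing = 2·138.2 + 8·161.3 = 1567 kN → 0.75 × 1567 = 1180 kN.
Bolt shear governs: 316 kN.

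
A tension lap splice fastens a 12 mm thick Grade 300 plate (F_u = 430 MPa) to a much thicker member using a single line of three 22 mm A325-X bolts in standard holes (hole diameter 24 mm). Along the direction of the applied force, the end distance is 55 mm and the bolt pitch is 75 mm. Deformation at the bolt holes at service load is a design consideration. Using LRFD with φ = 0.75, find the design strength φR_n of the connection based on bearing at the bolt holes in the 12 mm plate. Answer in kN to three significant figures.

608 kN

Per bolt r_n = 1.2 l_c t F_u ≤ 2.4 d t F_u; upper limit = 2.4 × 22 × 12 × 430 / 1000 = 272.4 kN.
Edge bolt: l_c = 55 − 24/2 = 43 mm → 1.2 × 43 × 12 × 430 / 1000 = 266.3 → r_n = 266.3 kN.
Interior bolts: l_c = 75 − 24 = 51 mm → 1.2 × 51 × 12 × 430 / 1000 = 315.8 → r_n = 272.4 kN.
R_n = 1 × 266.3 + 2 × 272.4 = 811.2 kN.
Design strength φR_n = 0.75 × 811.2 = 608 kN.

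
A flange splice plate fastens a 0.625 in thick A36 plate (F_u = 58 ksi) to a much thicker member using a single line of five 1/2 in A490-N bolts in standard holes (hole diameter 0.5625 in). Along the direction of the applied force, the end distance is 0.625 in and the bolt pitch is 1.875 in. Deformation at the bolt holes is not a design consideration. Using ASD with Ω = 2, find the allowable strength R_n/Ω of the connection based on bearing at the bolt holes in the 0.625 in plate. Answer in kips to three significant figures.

118 kips

Per bolt r_n = 1.5 l_c t F_u ≤ 3.0 d t F_u; upper limit = 3.0 × 0.5 × 0.625 × 58 = 54.38 kips.
Edge bolt: l_c = 0.625 − 0.5625/2 = 0.3438 in → 1.5 × 0.3438 × 0.625 × 58 = 18.69 → r_n = 18.69 kips.
Interior bolts: l_c = 1.875 − 0.5625 = 1.312 in → 1.5 × 1.312 × 0.625 × 58 = 71.37 → r_n = 54.38 kips.
R_n = 1 × 18.69 + 4 × 54.38 = 236.2 kips.
Allowable strength R_n/Ω = 236.2 / 2 = 118 kips.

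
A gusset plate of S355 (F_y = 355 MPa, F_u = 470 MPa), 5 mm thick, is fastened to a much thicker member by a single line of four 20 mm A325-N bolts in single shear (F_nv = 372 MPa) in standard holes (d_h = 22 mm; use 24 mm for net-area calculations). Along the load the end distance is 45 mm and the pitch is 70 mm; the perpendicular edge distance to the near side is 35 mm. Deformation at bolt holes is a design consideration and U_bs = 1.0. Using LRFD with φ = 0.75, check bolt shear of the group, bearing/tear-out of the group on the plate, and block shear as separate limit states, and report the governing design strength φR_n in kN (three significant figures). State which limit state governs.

Bolt shear: A_b = π·20²/4 = 314.2 mm²; R_n = 372 × 314.2 × 4 × 1 / 1000 = 467.5 kN → 0.75 × 467.5 = 351 kN.
Bearing: edge l_c = 34, r_n = 95.88 kN; interior l_c = 48, r_n = 112.8 kN; R_n = 95.88 + 3·112.8 = 434.3 kN → 326 kN.
Block shear: A_gv = 1275, A_nv = 855, A_nt = 115 mm²; R_n = min(0.6F_uA_nv, 0.6F_yA_gv) + U_bs·F_u·A_nt = 295.2 kN → 221 kN.
Block shear governs: 221 kN.

221 kN (block shear governs)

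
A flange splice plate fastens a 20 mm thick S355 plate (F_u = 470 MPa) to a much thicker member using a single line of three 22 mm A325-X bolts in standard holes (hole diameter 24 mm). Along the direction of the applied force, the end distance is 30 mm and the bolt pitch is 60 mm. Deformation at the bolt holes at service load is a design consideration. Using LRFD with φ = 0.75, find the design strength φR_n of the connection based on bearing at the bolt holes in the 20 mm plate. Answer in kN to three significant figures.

Per bolt r_n = 1.2 l_c t F_u ≤ 2.4 d t F_u; upper limit = 2.4 × 22 × 20 × 470 / 1000 = 496.3 kN.
Edge bolt: l_c = 30 − 24/2 = 18 mm → 1.2 × 18 × 20 × 470 / 1000 = 203 → r_n = 203 kN.
Interior bolts: l_c = 60 − 24 = 36 mm → 1.2 × 36 × 20 × 470 / 1000 = 406.1 → r_n = 406.1 kN.
R_n = 1 × 203 + 2 × 406.1 = 1015 kN.
Design strength φR_n = 0.75 × 1015 = 761 kN.

761 kN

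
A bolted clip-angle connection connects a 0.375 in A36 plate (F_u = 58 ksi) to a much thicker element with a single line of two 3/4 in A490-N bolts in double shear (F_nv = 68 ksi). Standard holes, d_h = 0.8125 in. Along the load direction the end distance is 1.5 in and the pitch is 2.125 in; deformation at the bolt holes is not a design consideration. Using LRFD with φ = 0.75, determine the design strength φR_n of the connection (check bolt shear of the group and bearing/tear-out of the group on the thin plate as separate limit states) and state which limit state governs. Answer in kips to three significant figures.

58.9 kips (bearing governs)

Bolt shear: A_b = π·0.75²/4 = 0.4418 in²; R_n = 68 × 0.4418 × 2 × 2 = 120.2 kips → 0.75 × 120.2 = 90.1 kips.
Bearing (1.5 l_c t F_u ≤ 3.0 d t F_u): upper limit = 3.0·0.75·0.375·58 = 48.94 kips.
  Edge l_c = 1.5 − 0.8125/2 = 1.094 → r_n = 35.68 kips; interior l_c = 2.125 − 0.8125 = 1.312 → r_n = 42.82 kips.
  R_n,bearing = 1·35.68 + 1·42.82 = 78.5 kips → 0.75 × 78.5 = 58.9 kips.
Bearing governs: 58.9 kips.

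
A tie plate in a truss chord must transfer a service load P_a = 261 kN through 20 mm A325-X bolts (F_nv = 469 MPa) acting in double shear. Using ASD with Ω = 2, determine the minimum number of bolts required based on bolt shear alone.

A_b = π·20²/4 = 314.2 mm².
Per-bolt allowable strength R_n/Ω = 469 × 314.2 × 2 / 1000 / 2 = 147.3 kN.
n ≥ 261 / 147.3 = 1.771 → use 2 bolts.

2 bolts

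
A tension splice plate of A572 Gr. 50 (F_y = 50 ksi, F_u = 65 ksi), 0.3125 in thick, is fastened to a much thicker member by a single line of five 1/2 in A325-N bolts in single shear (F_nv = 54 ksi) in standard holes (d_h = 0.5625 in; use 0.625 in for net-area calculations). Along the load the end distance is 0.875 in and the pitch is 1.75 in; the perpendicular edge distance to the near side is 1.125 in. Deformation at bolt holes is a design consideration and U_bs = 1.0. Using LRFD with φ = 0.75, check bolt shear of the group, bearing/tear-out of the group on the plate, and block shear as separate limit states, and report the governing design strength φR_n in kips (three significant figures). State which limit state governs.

Bolt shear: A_b = π·0.5²/4 = 0.1963 in²; R_n = 54 × 0.1963 × 5 × 1 = 53.01 kips → 0.75 × 53.01 = 39.8 kips.
Bearing: edge l_c = 0.5938, r_n = 14.47 kips; interior l_c = 1.188, r_n = 24.38 kips; R_n = 14.47 + 4·24.38 = 112 kips → 84 kips.
Block shear: A_gv = 2.461, A_nv = 1.582, A_nt = 0.2539 in²; R_n = min(0.6F_uA_nv, 0.6F_yA_gv) + U_bs·F_u·A_nt = 78.2 kips → 58.7 kips.
Bolt shear governs: 39.8 kips.

39.8 kips (bolt shear governs)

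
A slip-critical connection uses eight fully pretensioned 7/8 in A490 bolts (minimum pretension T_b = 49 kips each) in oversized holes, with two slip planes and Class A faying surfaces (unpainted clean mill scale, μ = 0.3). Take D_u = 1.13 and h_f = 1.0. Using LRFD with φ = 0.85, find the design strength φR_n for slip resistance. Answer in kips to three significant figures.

226 kips

R_n = μ · D_u · h_f · T_b · n_s · n_b = 0.3 × 1.13 × 1.0 × 49 × 2 × 8 = 265.8 kips.
Design strength φR_n = 0.85 × 265.8 = 226 kips.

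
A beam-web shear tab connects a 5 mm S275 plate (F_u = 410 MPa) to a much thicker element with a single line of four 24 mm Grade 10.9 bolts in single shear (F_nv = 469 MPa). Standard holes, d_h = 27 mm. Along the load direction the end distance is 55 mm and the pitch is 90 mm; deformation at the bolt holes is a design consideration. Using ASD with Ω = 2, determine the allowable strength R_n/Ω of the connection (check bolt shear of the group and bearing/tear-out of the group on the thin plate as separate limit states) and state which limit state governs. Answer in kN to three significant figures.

Bolt shear: A_b = π·24²/4 = 452.4 mm²; R_n = 469 × 452.4 × 4 × 1 / 1000 = 848.7 kN → 848.7 / 2 = 424 kN.
Bearing (1.2 l_c t F_u ≤ 2.4 d t F_u): upper limit = 2.4·24·5·410 / 1000 = 118.1 kN.
  Edge l_c = 55 − 27/2 = 41.5 → r_n = 102.1 kN; interior l_c = 90 − 27 = 63 → r_n = 118.1 kN.
  R_n,bearing = 1·102.1 + 3·118.1 = 456.3 kN → 456.3 / 2 = 228 kN.
Bearing governs: 228 kN.

228 kN (bearing governs)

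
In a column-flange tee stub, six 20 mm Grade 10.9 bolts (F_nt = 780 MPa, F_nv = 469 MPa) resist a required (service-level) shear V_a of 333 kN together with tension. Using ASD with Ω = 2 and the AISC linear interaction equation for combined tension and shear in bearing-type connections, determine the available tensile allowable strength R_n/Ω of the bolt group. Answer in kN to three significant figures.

402 kN

A_b = π·20²/4 = 314.2 mm²; f_rv = 333 × 1000 / (6 × 314.2) = 176.7 MPa.
F'_nt = 1.3 F_nt − (Ω F_nt / F_nv) f_rv = 1.3·780 − (2·780/469)·176.7 = 426.4 MPa, capped at F_nt → F'_nt = 426.4 MPa.
R_n = F'_nt · A_b · n = 426.4 × 314.2 × 6 / 1000 = 803.7 kN.
Allowable strength R_n/Ω = 803.7 / 2 = 402 kN.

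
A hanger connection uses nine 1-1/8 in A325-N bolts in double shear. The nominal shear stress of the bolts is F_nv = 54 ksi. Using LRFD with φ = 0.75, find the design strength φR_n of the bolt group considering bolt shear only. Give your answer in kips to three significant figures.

A_b = π × 1.125² / 4 = 0.994 in².
R_n = F_nv · A_b · n · n_s = 54 × 0.994 × 9 × 2 = 966.2 kips.
Design strength φR_n = 0.75 × 966.2 = 725 kips.

725 kips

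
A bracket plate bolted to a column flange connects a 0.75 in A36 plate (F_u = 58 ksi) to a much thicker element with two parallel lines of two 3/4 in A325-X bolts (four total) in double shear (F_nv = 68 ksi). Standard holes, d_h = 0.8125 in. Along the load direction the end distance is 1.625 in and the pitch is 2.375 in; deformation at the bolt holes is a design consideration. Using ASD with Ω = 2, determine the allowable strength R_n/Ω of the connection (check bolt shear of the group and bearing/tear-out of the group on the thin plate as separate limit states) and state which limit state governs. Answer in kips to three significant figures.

120 kips (bolt shear governs)

Bolt shear: A_b = π·0.75²/4 = 0.4418 in²; R_n = 68 × 0.4418 × 4 × 2 = 240.3 kips → 240.3 / 2 = 120 kips.
Bearing (1.2 l_c t F_u ≤ 2.4 d t F_u): upper limit = 2.4·0.75·0.75·58 = 78.3 kips.
  Edge l_c = 1.625 − 0.8125/2 = 1.219 → r_n = 63.62 kips; interior l_c = 2.375 − 0.8125 = 1.562 → r_n = 78.3 kips.
  R_n,bearing = 2·63.62 + 2·78.3 = 283.8 kips → 283.8 / 2 = 142 kips.
Bolt shear governs: 120 kips.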